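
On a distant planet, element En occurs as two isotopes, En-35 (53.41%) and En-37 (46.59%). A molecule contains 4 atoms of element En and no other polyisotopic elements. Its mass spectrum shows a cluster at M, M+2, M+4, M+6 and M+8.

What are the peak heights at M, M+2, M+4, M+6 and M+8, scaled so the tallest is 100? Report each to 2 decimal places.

The 4 En atoms are independent, so intensities follow the terms of (0.5341 + 0.4659)^4.
P(M) = 0.5341^4 = 0.081375
P(M+2) = 4 × 0.5341^3 × 0.4659^1 = 0.283936
P(M+4) = 6 × 0.5341^2 × 0.4659^2 = 0.371520
P(M+6) = 4 × 0.5341^1 × 0.4659^3 = 0.216053
P(M+8) = 0.4659^4 = 0.047116
The M+4 peak is largest (0.371520); scaling to 100 gives 21.90 : 76.43 : 100.00 : 58.15 : 12.68.

21.90 : 76.43 : 100.00 : 58.15 : 12.68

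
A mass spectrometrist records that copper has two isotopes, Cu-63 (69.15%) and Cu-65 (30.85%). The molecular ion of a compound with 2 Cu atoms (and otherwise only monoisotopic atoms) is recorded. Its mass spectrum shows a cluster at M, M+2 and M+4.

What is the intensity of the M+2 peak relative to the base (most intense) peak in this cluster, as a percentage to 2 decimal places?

89.23%

(0.6915 + 0.3085)^2 gives M 0.4782, M+2 0.4267, M+4 0.0952; the largest is M.
P(M) = C(2,0) × 0.6915^2 × 0.3085^0 = 1 × 0.47817225 × 1.0000 = 0.478172 (base)
P(M+2) = C(2,1) × 0.6915^1 × 0.3085^1 = 2 × 0.6915 × 0.3085 = 0.426656
Relative intensity = 0.426656 / 0.478172 × 100 = 89.23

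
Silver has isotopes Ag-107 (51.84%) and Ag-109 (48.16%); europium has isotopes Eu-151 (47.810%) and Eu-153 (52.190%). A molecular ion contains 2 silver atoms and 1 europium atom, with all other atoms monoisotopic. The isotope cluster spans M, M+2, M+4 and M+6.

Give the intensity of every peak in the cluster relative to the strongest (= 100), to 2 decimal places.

33.90 : 100.00 : 98.02 : 31.94

Silver pattern (n=2): 0.26873856 : 0.49932288 : 0.23193856
Europium pattern (n=1): 0.4781 : 0.5219
Convolve the two distributions (both contribute in 2-u steps):
  M: 0.26873856×0.4781 = 0.128484
  M+2: 0.26873856×0.5219 + 0.49932288×0.4781 = 0.378981
  M+4: 0.49932288×0.5219 + 0.23193856×0.4781 = 0.371486
  M+6: 0.23193856×0.5219 = 0.121049
Scale to base peak (0.378981) = 100: 33.90 : 100.00 : 98.02 : 31.94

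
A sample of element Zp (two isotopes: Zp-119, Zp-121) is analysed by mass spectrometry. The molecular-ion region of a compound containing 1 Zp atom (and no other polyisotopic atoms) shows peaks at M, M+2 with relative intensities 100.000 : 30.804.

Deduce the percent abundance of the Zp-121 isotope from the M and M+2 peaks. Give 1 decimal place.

23.5%

If p is the fraction of Zp that is Zp-119, then I(M+2)/I(M) = [C(1,1)·p^0·(1−p)] / p^1 = 1·(1−p)/p = 30.804/100.000 = 0.3080
(1−p)/p = 0.3080/1 = 0.3080  ⇒  p = 1/(1 + 0.3080) = 0.7645
Zp-119: 76.5%, Zp-121: 23.5%.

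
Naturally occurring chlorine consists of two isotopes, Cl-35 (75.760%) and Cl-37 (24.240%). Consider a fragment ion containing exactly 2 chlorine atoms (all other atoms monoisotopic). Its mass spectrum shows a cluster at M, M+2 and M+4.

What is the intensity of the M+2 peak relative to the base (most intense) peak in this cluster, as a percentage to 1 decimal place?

64.0%

(0.75760 + 0.24240)^2 gives M 0.5740, M+2 0.3673, M+4 0.0588; the largest is M.
P(M) = C(2,0) × 0.75760^2 × 0.24240^0 = 1 × 0.57395776 × 1.0000 = 0.573958 (base)
P(M+2) = C(2,1) × 0.75760^1 × 0.24240^1 = 2 × 0.7576 × 0.2424 = 0.367284
Relative intensity = 0.367284 / 0.573958 × 100 = 64.0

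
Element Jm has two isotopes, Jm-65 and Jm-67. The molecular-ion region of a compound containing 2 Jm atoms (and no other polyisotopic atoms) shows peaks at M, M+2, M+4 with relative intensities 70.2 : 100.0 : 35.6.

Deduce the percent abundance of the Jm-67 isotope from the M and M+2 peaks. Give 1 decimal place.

If p is the fraction of Jm that is Jm-65, then I(M+2)/I(M) = [C(2,1)·p^1·(1−p)] / p^2 = 2·(1−p)/p = 100.0/70.2 = 1.4245
(1−p)/p = 1.4245/2 = 0.7123  ⇒  p = 1/(1 + 0.7123) = 0.5840
Jm-65: 58.4%, Jm-67: 41.6%.

41.6%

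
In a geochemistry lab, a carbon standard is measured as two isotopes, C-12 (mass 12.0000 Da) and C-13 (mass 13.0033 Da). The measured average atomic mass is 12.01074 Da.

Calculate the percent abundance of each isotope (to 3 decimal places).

Writing the weighted mean with unknown fraction x of C-12:
12.0000·x + 13.0033·(1 − x) = 12.01074
(12.0000 − 13.0033)·x = 12.01074 − 13.0033
x = -0.99256 / -1.0033 = 0.98930 → 98.930% C-12, 1.070% C-13.

C-12: 98.930%, C-13: 1.070%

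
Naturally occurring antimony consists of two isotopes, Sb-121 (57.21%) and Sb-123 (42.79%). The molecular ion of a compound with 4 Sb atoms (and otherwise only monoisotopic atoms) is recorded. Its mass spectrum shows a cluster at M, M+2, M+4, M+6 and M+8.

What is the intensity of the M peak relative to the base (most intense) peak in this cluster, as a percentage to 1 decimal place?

(0.5721 + 0.4279)^4 gives M 0.1071, M+2 0.3205, M+4 0.3596, M+6 0.1793, M+8 0.0335; the largest is M+4.
P(M+4) = C(4,2) × 0.5721^2 × 0.4279^2 = 6 × 0.32729841 × 0.18309841 = 0.359567 (base)
P(M) = C(4,0) × 0.5721^4 × 0.4279^0 = 1 × 0.10712425 × 1.0000 = 0.107124
Relative intensity = 0.107124 / 0.359567 × 100 = 29.8

29.8%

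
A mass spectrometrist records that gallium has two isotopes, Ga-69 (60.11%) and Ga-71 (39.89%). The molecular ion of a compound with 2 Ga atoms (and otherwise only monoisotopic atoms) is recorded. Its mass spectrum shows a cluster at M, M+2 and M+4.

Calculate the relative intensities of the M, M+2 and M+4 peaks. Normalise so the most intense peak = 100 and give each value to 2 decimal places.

75.34 : 100.00 : 33.18

Each Ga atom is independently Ga-69 (p = 0.6011) or Ga-71 (q = 0.3989); the cluster is the binomial expansion (p + q)^2.
P(M) = 0.6011^2 = 0.361321
P(M+2) = 2 × 0.6011^1 × 0.3989^1 = 0.479558
P(M+4) = 0.3989^2 = 0.159121
The M+2 peak is largest (0.479558); scaling to 100 gives 75.34 : 100.00 : 33.18.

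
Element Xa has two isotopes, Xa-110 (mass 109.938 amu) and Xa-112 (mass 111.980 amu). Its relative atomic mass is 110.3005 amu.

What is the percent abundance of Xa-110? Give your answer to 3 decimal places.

Writing the weighted mean with unknown fraction x of Xa-110:
109.938·x + 111.980·(1 − x) = 110.3005
(109.938 − 111.980)·x = 110.3005 − 111.980
x = -1.6795 / -2.042 = 0.82248 → 82.248% Xa-110, 17.752% Xa-112.

82.248%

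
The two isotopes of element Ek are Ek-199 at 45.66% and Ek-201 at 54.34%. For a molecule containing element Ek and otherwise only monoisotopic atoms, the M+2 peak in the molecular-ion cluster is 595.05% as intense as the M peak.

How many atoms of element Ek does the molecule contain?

5

With n Ek atoms, P(M+2)/P(M) = C(n,1)·p^(n−1)q / p^n = n·q/p = n · 0.5434/0.4566.
n = 5.9505 × 0.4566/0.5434 = 5.00 ≈ 5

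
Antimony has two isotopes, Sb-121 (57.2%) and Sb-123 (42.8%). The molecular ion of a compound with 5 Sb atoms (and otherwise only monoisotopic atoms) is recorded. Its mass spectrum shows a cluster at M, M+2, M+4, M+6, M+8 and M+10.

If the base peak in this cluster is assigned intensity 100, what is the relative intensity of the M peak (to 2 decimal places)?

(0.572 + 0.428)^5 gives M 0.0612, M+2 0.2291, M+4 0.3428, M+6 0.2565, M+8 0.0960, M+10 0.0144; the largest is M+4.
P(M+4) = C(5,2) × 0.572^3 × 0.428^2 = 10 × 0.18714925 × 0.183184 = 0.342827 (base)
P(M) = C(5,0) × 0.572^5 × 0.428^0 = 1 × 0.06123224 × 1.0000 = 0.061232
Relative intensity = 0.061232 / 0.342827 × 100 = 17.86

17.86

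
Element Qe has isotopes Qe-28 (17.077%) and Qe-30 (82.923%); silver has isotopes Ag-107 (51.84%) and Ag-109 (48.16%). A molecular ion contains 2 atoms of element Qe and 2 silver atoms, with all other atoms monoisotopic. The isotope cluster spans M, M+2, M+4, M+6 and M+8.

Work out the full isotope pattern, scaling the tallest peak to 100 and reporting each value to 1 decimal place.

1.9 : 22.2 : 81.4 : 100.0 : 39.0

Element Qe pattern (n=2): 0.02916239 : 0.28321521 : 0.68762239
Silver pattern (n=2): 0.26873856 : 0.49932288 : 0.23193856
Convolve the two distributions (both contribute in 2-u steps):
  M: 0.02916239×0.26873856 = 0.007837
  M+2: 0.02916239×0.49932288 + 0.28321521×0.26873856 = 0.090672
  M+4: 0.02916239×0.23193856 + 0.28321521×0.49932288 + 0.68762239×0.26873856 = 0.332970
  M+6: 0.28321521×0.23193856 + 0.68762239×0.49932288 = 0.409034
  M+8: 0.68762239×0.23193856 = 0.159486
Scale to base peak (0.409034) = 100: 1.9 : 22.2 : 81.4 : 100.0 : 39.0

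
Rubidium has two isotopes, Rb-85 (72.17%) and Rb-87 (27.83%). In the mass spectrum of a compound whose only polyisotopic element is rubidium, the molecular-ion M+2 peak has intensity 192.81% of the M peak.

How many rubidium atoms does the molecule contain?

For n independent Rb atoms, I(M+2)/I(M) = n · (abundance Rb-87) / (abundance Rb-85) = n · 0.2783/0.7217.
n = 1.9281 × 0.7217/0.2783 = 5.00 ≈ 5

5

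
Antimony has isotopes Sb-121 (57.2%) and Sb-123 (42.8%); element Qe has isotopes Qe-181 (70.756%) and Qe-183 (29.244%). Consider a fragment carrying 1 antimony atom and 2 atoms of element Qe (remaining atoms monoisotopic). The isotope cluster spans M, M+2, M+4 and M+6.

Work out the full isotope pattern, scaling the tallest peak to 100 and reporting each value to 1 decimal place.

Antimony pattern (n=1): 0.5720 : 0.4280
Element Qe pattern (n=2): 0.50064115 : 0.41383769 : 0.08552115
Convolve the two distributions (both contribute in 2-u steps):
  M: 0.5720×0.50064115 = 0.286367
  M+2: 0.5720×0.41383769 + 0.4280×0.50064115 = 0.450990
  M+4: 0.5720×0.08552115 + 0.4280×0.41383769 = 0.226041
  M+6: 0.4280×0.08552115 = 0.036603
Scale to base peak (0.450990) = 100: 63.5 : 100.0 : 50.1 : 8.1

63.5 : 100.0 : 50.1 : 8.1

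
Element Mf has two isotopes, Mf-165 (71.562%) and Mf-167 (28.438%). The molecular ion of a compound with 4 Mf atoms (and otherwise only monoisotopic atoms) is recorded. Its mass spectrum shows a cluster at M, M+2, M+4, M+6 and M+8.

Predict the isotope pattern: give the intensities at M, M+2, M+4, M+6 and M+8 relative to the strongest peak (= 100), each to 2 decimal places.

Each Mf atom is independently Mf-165 (p = 0.71562) or Mf-167 (q = 0.28438); the cluster is the binomial expansion (p + q)^4.
P(M) = 0.71562^4 = 0.262259
P(M+2) = 4 × 0.71562^3 × 0.28438^1 = 0.416876
P(M+4) = 6 × 0.71562^2 × 0.28438^2 = 0.248493
P(M+6) = 4 × 0.71562^1 × 0.28438^3 = 0.065832
P(M+8) = 0.28438^4 = 0.006540
The M+2 peak is largest (0.416876); scaling to 100 gives 62.91 : 100.00 : 59.61 : 15.79 : 1.57.

62.91 : 100.00 : 59.61 : 15.79 : 1.57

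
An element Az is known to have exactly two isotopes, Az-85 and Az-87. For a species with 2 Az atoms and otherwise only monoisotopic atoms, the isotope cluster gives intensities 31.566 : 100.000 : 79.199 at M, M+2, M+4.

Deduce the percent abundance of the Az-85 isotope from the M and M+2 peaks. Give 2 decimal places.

38.70%

Write p for the Az-85 fraction. I(M+2)/I(M) = [C(2,1)·p^1·(1−p)] / p^2 = 2·(1−p)/p = 100.000/31.566 = 3.1680
(1−p)/p = 3.1680/2 = 1.5840  ⇒  p = 1/(1 + 1.5840) = 0.3870
Az-85: 38.70%, Az-87: 61.30%.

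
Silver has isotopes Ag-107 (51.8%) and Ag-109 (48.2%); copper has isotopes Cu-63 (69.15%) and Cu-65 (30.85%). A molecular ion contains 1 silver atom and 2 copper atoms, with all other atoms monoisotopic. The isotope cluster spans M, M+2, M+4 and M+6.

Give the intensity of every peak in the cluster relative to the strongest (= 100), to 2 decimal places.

Silver pattern (n=1): 0.5180 : 0.4820
Copper pattern (n=2): 0.47817225 : 0.4266555 : 0.09517225
Convolve the two distributions (both contribute in 2-u steps):
  M: 0.5180×0.47817225 = 0.247693
  M+2: 0.5180×0.4266555 + 0.4820×0.47817225 = 0.451487
  M+4: 0.5180×0.09517225 + 0.4820×0.4266555 = 0.254947
  M+6: 0.4820×0.09517225 = 0.045873
Scale to base peak (0.451487) = 100: 54.86 : 100.00 : 56.47 : 10.16

54.86 : 100.00 : 56.47 : 10.16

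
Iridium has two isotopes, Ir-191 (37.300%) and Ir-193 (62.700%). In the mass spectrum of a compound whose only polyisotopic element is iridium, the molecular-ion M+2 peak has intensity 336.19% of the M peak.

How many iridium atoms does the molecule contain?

With n Ir atoms, P(M+2)/P(M) = C(n,1)·p^(n−1)q / p^n = n·q/p = n · 0.62700/0.37300.
n = 3.3619 × 0.37300/0.62700 = 2.00 ≈ 2

2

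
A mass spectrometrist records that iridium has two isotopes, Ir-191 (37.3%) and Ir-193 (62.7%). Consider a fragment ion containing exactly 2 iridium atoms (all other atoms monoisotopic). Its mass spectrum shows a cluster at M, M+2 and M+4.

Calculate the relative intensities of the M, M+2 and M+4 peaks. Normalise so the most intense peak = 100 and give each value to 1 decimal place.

29.7 : 100.0 : 84.0

Expanding (0.373 + 0.627)^2:
P(M) = 0.373^2 = 0.139129
P(M+2) = 2 × 0.373^1 × 0.627^1 = 0.467742
P(M+4) = 0.627^2 = 0.393129
The M+2 peak is largest (0.467742); scaling to 100 gives 29.7 : 100.0 : 84.0.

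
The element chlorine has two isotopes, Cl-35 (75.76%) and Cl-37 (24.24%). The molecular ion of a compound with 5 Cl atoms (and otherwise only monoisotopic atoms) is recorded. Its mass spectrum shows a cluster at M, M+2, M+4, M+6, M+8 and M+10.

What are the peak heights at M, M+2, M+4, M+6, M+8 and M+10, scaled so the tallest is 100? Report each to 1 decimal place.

62.5 : 100.0 : 64.0 : 20.5 : 3.3 : 0.2

Expanding (0.7576 + 0.2424)^5:
P(M) = 0.7576^5 = 0.249574
P(M+2) = 5 × 0.7576^4 × 0.2424^1 = 0.399266
P(M+4) = 10 × 0.7576^3 × 0.2424^2 = 0.255497
P(M+6) = 10 × 0.7576^2 × 0.2424^3 = 0.081748
P(M+8) = 5 × 0.7576^1 × 0.2424^4 = 0.013078
P(M+10) = 0.2424^5 = 0.000837
The M+2 peak is largest (0.399266); scaling to 100 gives 62.5 : 100.0 : 64.0 : 20.5 : 3.3 : 0.2.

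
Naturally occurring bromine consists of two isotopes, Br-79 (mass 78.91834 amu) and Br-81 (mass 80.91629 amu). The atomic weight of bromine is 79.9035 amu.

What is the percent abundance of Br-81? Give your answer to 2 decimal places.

With x = fraction of Br-79 (so Br-81 is 1 − x):
78.91834·x + 80.91629·(1 − x) = 79.9035
(78.91834 − 80.91629)·x = 79.9035 − 80.91629
x = -1.01279 / -1.99795 = 0.50691 → 50.69% Br-79, 49.31% Br-81.

49.31%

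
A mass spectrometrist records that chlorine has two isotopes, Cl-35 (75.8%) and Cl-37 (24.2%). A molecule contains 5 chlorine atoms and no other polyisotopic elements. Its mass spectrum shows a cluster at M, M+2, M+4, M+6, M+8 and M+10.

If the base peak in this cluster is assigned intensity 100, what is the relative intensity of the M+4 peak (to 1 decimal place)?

Term probabilities: M 0.2502, M+2 0.3994, M+4 0.2551, M+6 0.0814, M+8 0.0130, M+10 0.0008. Base peak = M+2.
P(M+2) = C(5,1) × 0.758^4 × 0.242^1 = 5 × 0.33012379 × 0.2420 = 0.399450 (base)
P(M+4) = C(5,2) × 0.758^3 × 0.242^2 = 10 × 0.43551951 × 0.058564 = 0.255058
Relative intensity = 0.255058 / 0.399450 × 100 = 63.9

63.9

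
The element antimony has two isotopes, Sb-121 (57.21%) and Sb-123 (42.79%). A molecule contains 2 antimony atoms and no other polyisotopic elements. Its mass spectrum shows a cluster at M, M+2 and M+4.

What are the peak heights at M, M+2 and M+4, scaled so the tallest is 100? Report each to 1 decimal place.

66.8 : 100.0 : 37.4

The 2 Sb atoms are independent, so intensities follow the terms of (0.5721 + 0.4279)^2.
P(M) = 0.5721^2 = 0.327298
P(M+2) = 2 × 0.5721^1 × 0.4279^1 = 0.489603
P(M+4) = 0.4279^2 = 0.183098
The M+2 peak is largest (0.489603); scaling to 100 gives 66.8 : 100.0 : 37.4.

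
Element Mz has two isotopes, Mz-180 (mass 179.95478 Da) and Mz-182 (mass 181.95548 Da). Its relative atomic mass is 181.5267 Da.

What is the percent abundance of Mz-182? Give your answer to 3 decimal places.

78.569%

Writing the weighted mean with unknown fraction x of Mz-180:
179.95478·x + 181.95548·(1 − x) = 181.5267
(179.95478 − 181.95548)·x = 181.5267 − 181.95548
x = -0.42878 / -2.00070 = 0.21431 → 21.431% Mz-180, 78.569% Mz-182.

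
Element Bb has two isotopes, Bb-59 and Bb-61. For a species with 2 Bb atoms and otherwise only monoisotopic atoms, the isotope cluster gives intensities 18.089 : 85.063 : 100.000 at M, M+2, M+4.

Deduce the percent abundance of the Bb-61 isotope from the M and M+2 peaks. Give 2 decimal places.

Write p for the Bb-59 fraction. I(M+2)/I(M) = [C(2,1)·p^1·(1−p)] / p^2 = 2·(1−p)/p = 85.063/18.089 = 4.7025
(1−p)/p = 4.7025/2 = 2.3512  ⇒  p = 1/(1 + 2.3512) = 0.2984
Bb-59: 29.84%, Bb-61: 70.16%.

70.16%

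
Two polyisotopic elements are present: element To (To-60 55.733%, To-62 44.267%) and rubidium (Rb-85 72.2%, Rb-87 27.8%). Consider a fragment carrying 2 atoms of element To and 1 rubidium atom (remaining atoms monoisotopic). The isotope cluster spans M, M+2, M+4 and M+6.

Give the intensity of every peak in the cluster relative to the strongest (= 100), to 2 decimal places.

Element To pattern (n=2): 0.31061673 : 0.49342654 : 0.19595673
Rubidium pattern (n=1): 0.7220 : 0.2780
Convolve the two distributions (both contribute in 2-u steps):
  M: 0.31061673×0.7220 = 0.224265
  M+2: 0.31061673×0.2780 + 0.49342654×0.7220 = 0.442605
  M+4: 0.49342654×0.2780 + 0.19595673×0.7220 = 0.278653
  M+6: 0.19595673×0.2780 = 0.054476
Scale to base peak (0.442605) = 100: 50.67 : 100.00 : 62.96 : 12.31

50.67 : 100.00 : 62.96 : 12.31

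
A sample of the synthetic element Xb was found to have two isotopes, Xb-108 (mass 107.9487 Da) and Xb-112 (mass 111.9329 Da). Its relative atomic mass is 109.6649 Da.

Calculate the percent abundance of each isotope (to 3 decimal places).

Let x be the fractional abundance of Xb-108; then Xb-112 has abundance 1 − x.
107.9487·x + 111.9329·(1 − x) = 109.6649
(107.9487 − 111.9329)·x = 109.6649 − 111.9329
x = -2.2680 / -3.9842 = 0.56925 → 56.925% Xb-108, 43.075% Xb-112.

Xb-108: 56.925%, Xb-112: 43.075%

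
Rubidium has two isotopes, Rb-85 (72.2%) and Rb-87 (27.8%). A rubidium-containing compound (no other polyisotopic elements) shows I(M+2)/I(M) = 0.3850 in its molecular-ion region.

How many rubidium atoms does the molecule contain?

1

The M+2/M ratio from n Rb atoms is n · q/p = n · 0.278/0.722.
n = 0.3850 × 0.722/0.278 = 1.00 ≈ 1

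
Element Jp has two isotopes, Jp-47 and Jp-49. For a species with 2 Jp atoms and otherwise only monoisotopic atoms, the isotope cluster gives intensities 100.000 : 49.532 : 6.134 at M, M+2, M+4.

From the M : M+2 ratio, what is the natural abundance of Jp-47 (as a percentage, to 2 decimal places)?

Write p for the Jp-47 fraction. I(M+2)/I(M) = [C(2,1)·p^1·(1−p)] / p^2 = 2·(1−p)/p = 49.532/100.000 = 0.4953
(1−p)/p = 0.4953/2 = 0.2477  ⇒  p = 1/(1 + 0.2477) = 0.8015
Jp-47: 80.15%, Jp-49: 19.85%.

80.15%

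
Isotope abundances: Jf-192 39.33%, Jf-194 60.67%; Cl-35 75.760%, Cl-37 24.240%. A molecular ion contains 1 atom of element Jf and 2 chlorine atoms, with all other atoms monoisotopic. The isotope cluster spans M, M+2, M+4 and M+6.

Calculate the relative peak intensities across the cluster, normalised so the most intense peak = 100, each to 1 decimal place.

Element Jf pattern (n=1): 0.3933 : 0.6067
Chlorine pattern (n=2): 0.57395776 : 0.36728448 : 0.05875776
Convolve the two distributions (both contribute in 2-u steps):
  M: 0.3933×0.57395776 = 0.225738
  M+2: 0.3933×0.36728448 + 0.6067×0.57395776 = 0.492673
  M+4: 0.3933×0.05875776 + 0.6067×0.36728448 = 0.245941
  M+6: 0.6067×0.05875776 = 0.035648
Scale to base peak (0.492673) = 100: 45.8 : 100.0 : 49.9 : 7.2

45.8 : 100.0 : 49.9 : 7.2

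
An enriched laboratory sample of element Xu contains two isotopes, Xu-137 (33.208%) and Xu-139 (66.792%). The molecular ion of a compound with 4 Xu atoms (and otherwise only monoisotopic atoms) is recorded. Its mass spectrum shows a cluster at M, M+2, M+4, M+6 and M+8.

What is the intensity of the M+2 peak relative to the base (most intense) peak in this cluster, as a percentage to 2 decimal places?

24.72%

(0.33208 + 0.66792)^4 gives M 0.0122, M+2 0.0978, M+4 0.2952, M+6 0.3958, M+8 0.1990; the largest is M+6.
P(M+6) = C(4,3) × 0.33208^1 × 0.66792^3 = 4 × 0.33208 × 0.29797055 = 0.395800 (base)
P(M+2) = C(4,1) × 0.33208^3 × 0.66792^1 = 4 × 0.03662083 × 0.66792 = 0.097839
Relative intensity = 0.097839 / 0.395800 × 100 = 24.72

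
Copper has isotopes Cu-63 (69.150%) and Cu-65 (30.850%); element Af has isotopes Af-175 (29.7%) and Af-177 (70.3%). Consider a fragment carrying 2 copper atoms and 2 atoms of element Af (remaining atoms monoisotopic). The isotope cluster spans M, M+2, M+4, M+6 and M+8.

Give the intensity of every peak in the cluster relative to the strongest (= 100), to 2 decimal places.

Copper pattern (n=2): 0.47817225 : 0.4266555 : 0.09517225
Element Af pattern (n=2): 0.088209 : 0.417582 : 0.494209
Convolve the two distributions (both contribute in 2-u steps):
  M: 0.47817225×0.088209 = 0.042179
  M+2: 0.47817225×0.417582 + 0.4266555×0.088209 = 0.237311
  M+4: 0.47817225×0.494209 + 0.4266555×0.417582 + 0.09517225×0.088209 = 0.422876
  M+6: 0.4266555×0.494209 + 0.09517225×0.417582 = 0.250599
  M+8: 0.09517225×0.494209 = 0.047035
Scale to base peak (0.422876) = 100: 9.97 : 56.12 : 100.00 : 59.26 : 11.12

9.97 : 56.12 : 100.00 : 59.26 : 11.12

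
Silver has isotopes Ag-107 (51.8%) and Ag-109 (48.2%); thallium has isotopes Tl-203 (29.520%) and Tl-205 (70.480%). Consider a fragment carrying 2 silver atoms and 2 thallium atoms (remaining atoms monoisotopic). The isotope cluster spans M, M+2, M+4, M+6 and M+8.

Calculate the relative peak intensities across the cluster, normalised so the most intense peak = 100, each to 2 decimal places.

6.47 : 42.94 : 100.00 : 95.41 : 31.94

Silver pattern (n=2): 0.268324 : 0.499352 : 0.232324
Thallium pattern (n=2): 0.08714304 : 0.41611392 : 0.49674304
Convolve the two distributions (both contribute in 2-u steps):
  M: 0.268324×0.08714304 = 0.023383
  M+2: 0.268324×0.41611392 + 0.499352×0.08714304 = 0.155168
  M+4: 0.268324×0.49674304 + 0.499352×0.41611392 + 0.232324×0.08714304 = 0.361321
  M+6: 0.499352×0.49674304 + 0.232324×0.41611392 = 0.344723
  M+8: 0.232324×0.49674304 = 0.115405
Scale to base peak (0.361321) = 100: 6.47 : 42.94 : 100.00 : 95.41 : 31.94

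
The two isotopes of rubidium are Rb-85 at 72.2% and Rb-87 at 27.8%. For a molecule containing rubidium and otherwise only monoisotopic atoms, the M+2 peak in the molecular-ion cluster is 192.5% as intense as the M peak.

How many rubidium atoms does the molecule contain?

5

The M+2/M ratio from n Rb atoms is n · q/p = n · 0.278/0.722.
n = 1.925 × 0.722/0.278 = 5.00 ≈ 5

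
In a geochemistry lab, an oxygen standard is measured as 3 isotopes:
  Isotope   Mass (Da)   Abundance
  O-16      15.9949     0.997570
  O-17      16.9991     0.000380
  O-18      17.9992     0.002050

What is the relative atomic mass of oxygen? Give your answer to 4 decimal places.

Average mass = Σ (abundance × isotope mass) = 0.997570 × 15.9949 + 0.000380 × 16.9991 + 0.002050 × 17.9992
= 15.95603 + 0.00646 + 0.03690 = 15.99939 Da

15.9994 Da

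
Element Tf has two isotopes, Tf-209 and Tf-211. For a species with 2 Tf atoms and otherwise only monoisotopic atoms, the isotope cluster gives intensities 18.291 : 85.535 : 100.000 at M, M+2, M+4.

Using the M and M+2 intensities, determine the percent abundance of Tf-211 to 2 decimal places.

70.04%

Let p = fractional abundance of Tf-209. I(M+2)/I(M) = [C(2,1)·p^1·(1−p)] / p^2 = 2·(1−p)/p = 85.535/18.291 = 4.6763
(1−p)/p = 4.6763/2 = 2.3382  ⇒  p = 1/(1 + 2.3382) = 0.2996
Tf-209: 29.96%, Tf-211: 70.04%.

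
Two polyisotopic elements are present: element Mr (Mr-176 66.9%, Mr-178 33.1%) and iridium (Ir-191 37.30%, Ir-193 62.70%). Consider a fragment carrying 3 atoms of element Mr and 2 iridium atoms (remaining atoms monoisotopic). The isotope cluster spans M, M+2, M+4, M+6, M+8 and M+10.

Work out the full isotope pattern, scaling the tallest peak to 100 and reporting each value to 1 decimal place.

Element Mr pattern (n=3): 0.29941831 : 0.44442807 : 0.21988893 : 0.03626469
Iridium pattern (n=2): 0.139129 : 0.467742 : 0.393129
Convolve the two distributions (both contribute in 2-u steps):
  M: 0.29941831×0.139129 = 0.041658
  M+2: 0.29941831×0.467742 + 0.44442807×0.139129 = 0.201883
  M+4: 0.29941831×0.393129 + 0.44442807×0.467742 + 0.21988893×0.139129 = 0.356181
  M+6: 0.44442807×0.393129 + 0.21988893×0.467742 + 0.03626469×0.139129 = 0.282614
  M+8: 0.21988893×0.393129 + 0.03626469×0.467742 = 0.103407
  M+10: 0.03626469×0.393129 = 0.014257
Scale to base peak (0.356181) = 100: 11.7 : 56.7 : 100.0 : 79.3 : 29.0 : 4.0

11.7 : 56.7 : 100.0 : 79.3 : 29.0 : 4.0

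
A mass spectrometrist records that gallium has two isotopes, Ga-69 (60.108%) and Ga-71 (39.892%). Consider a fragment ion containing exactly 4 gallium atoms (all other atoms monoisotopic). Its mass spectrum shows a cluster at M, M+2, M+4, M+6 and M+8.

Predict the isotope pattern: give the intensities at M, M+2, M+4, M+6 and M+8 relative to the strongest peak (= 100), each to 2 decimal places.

Expanding (0.60108 + 0.39892)^4:
P(M) = 0.60108^4 = 0.130536
P(M+2) = 4 × 0.60108^3 × 0.39892^1 = 0.346531
P(M+4) = 6 × 0.60108^2 × 0.39892^2 = 0.344975
P(M+6) = 4 × 0.60108^1 × 0.39892^3 = 0.152633
P(M+8) = 0.39892^4 = 0.025325
The M+2 peak is largest (0.346531); scaling to 100 gives 37.67 : 100.00 : 99.55 : 44.05 : 7.31.

37.67 : 100.00 : 99.55 : 44.05 : 7.31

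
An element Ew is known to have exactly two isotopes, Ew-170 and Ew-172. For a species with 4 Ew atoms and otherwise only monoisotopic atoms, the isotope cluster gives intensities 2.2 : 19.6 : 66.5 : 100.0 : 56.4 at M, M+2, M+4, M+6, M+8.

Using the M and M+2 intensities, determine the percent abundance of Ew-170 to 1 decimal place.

Write p for the Ew-170 fraction. I(M+2)/I(M) = [C(4,1)·p^3·(1−p)] / p^4 = 4·(1−p)/p = 19.6/2.2 = 8.9091
(1−p)/p = 8.9091/4 = 2.2273  ⇒  p = 1/(1 + 2.2273) = 0.3099
Ew-170: 31.0%, Ew-172: 69.0%.

31.0%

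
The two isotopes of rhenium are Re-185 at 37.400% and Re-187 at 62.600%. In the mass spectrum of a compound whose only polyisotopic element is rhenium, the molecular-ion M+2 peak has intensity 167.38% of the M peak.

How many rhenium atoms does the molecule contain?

1

With n Re atoms, P(M+2)/P(M) = C(n,1)·p^(n−1)q / p^n = n·q/p = n · 0.62600/0.37400.
n = 1.6738 × 0.37400/0.62600 = 1.00 ≈ 1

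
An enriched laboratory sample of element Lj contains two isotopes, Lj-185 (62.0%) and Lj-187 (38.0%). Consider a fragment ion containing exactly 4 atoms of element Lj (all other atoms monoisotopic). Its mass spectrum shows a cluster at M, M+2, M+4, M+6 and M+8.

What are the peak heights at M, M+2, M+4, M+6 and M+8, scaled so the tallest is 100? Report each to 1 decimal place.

The 4 Lj atoms are independent, so intensities follow the terms of (0.620 + 0.380)^4.
P(M) = 0.620^4 = 0.147763
P(M+2) = 4 × 0.620^3 × 0.380^1 = 0.362259
P(M+4) = 6 × 0.620^2 × 0.380^2 = 0.333044
P(M+6) = 4 × 0.620^1 × 0.380^3 = 0.136083
P(M+8) = 0.380^4 = 0.020851
The M+2 peak is largest (0.362259); scaling to 100 gives 40.8 : 100.0 : 91.9 : 37.6 : 5.8.

40.8 : 100.0 : 91.9 : 37.6 : 5.8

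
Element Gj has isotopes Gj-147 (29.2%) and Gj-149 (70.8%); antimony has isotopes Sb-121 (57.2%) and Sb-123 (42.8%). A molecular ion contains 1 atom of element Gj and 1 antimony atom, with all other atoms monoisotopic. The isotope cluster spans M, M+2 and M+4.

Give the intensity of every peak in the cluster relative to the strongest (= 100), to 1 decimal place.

31.5 : 100.0 : 57.2

Element Gj pattern (n=1): 0.2920 : 0.7080
Antimony pattern (n=1): 0.5720 : 0.4280
Convolve the two distributions (both contribute in 2-u steps):
  M: 0.2920×0.5720 = 0.167024
  M+2: 0.2920×0.4280 + 0.7080×0.5720 = 0.529952
  M+4: 0.7080×0.4280 = 0.303024
Scale to base peak (0.529952) = 100: 31.5 : 100.0 : 57.2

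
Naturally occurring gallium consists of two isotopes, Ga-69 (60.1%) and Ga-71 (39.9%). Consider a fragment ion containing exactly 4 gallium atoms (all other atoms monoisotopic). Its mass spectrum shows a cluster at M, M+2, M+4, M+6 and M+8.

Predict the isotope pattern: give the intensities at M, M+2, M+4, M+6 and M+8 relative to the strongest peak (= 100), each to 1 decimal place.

Each Ga atom is independently Ga-69 (p = 0.601) or Ga-71 (q = 0.399); the cluster is the binomial expansion (p + q)^4.
P(M) = 0.601^4 = 0.130466
P(M+2) = 4 × 0.601^3 × 0.399^1 = 0.346463
P(M+4) = 6 × 0.601^2 × 0.399^2 = 0.345021
P(M+6) = 4 × 0.601^1 × 0.399^3 = 0.152705
P(M+8) = 0.399^4 = 0.025345
The M+2 peak is largest (0.346463); scaling to 100 gives 37.7 : 100.0 : 99.6 : 44.1 : 7.3.

37.7 : 100.0 : 99.6 : 44.1 : 7.3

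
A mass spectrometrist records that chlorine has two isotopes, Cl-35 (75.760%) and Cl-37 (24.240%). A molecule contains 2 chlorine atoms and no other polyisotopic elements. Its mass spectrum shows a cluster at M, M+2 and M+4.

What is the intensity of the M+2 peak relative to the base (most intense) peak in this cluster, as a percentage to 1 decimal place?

Binomial terms of (0.75760 + 0.24240)^2: M 0.5740, M+2 0.3673, M+4 0.0588 → M is the base peak.
P(M) = C(2,0) × 0.75760^2 × 0.24240^0 = 1 × 0.57395776 × 1.0000 = 0.573958 (base)
P(M+2) = C(2,1) × 0.75760^1 × 0.24240^1 = 2 × 0.7576 × 0.2424 = 0.367284
Relative intensity = 0.367284 / 0.573958 × 100 = 64.0

64.0%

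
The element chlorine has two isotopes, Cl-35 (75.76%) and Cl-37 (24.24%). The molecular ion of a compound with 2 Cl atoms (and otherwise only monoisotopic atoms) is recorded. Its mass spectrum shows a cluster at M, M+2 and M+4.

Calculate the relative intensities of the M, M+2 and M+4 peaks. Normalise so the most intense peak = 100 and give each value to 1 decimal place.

Each Cl atom is independently Cl-35 (p = 0.7576) or Cl-37 (q = 0.2424); the cluster is the binomial expansion (p + q)^2.
P(M) = 0.7576^2 = 0.573958
P(M+2) = 2 × 0.7576^1 × 0.2424^1 = 0.367284
P(M+4) = 0.2424^2 = 0.058758
The M peak is largest (0.573958); scaling to 100 gives 100.0 : 64.0 : 10.2.

100.0 : 64.0 : 10.2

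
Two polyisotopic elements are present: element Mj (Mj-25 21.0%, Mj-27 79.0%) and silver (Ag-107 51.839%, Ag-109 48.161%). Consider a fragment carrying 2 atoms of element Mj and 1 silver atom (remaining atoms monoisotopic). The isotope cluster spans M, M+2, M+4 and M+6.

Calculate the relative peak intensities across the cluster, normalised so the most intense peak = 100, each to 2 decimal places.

Element Mj pattern (n=2): 0.0441 : 0.3318 : 0.6241
Silver pattern (n=1): 0.51839 : 0.48161
Convolve the two distributions (both contribute in 2-u steps):
  M: 0.0441×0.51839 = 0.022861
  M+2: 0.0441×0.48161 + 0.3318×0.51839 = 0.193241
  M+4: 0.3318×0.48161 + 0.6241×0.51839 = 0.483325
  M+6: 0.6241×0.48161 = 0.300573
Scale to base peak (0.483325) = 100: 4.73 : 39.98 : 100.00 : 62.19

4.73 : 39.98 : 100.00 : 62.19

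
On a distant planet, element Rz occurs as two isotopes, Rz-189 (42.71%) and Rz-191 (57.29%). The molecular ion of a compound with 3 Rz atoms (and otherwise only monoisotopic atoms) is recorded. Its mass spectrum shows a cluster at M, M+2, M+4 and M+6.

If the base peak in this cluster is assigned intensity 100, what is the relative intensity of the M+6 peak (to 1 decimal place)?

(0.4271 + 0.5729)^3 gives M 0.0779, M+2 0.3135, M+4 0.4205, M+6 0.1880; the largest is M+4.
P(M+4) = C(3,2) × 0.4271^1 × 0.5729^2 = 3 × 0.4271 × 0.32821441 = 0.420541 (base)
P(M+6) = C(3,3) × 0.4271^0 × 0.5729^3 = 1 × 1.0000 × 0.18803404 = 0.188034
Relative intensity = 0.188034 / 0.420541 × 100 = 44.7

44.7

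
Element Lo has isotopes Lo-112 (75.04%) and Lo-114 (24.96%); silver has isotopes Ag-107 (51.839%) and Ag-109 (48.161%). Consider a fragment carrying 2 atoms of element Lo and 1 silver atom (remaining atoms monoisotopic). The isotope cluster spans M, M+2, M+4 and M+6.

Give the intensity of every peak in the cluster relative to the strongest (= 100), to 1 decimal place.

62.7 : 100.0 : 45.7 : 6.4

Element Lo pattern (n=2): 0.56310016 : 0.37459968 : 0.06230016
Silver pattern (n=1): 0.51839 : 0.48161
Convolve the two distributions (both contribute in 2-u steps):
  M: 0.56310016×0.51839 = 0.291905
  M+2: 0.56310016×0.48161 + 0.37459968×0.51839 = 0.465383
  M+4: 0.37459968×0.48161 + 0.06230016×0.51839 = 0.212707
  M+6: 0.06230016×0.48161 = 0.030004
Scale to base peak (0.465383) = 100: 62.7 : 100.0 : 45.7 : 6.4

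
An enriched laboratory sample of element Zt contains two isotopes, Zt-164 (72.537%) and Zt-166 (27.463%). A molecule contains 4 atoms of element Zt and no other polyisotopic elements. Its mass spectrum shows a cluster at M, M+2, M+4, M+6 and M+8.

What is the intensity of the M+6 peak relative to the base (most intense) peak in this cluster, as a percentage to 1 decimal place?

(0.72537 + 0.27463)^4 gives M 0.2768, M+2 0.4193, M+4 0.2381, M+6 0.0601, M+8 0.0057; the largest is M+2.
P(M+2) = C(4,1) × 0.72537^3 × 0.27463^1 = 4 × 0.38166187 × 0.27463 = 0.419263 (base)
P(M+6) = C(4,3) × 0.72537^1 × 0.27463^3 = 4 × 0.72537 × 0.02071304 = 0.060098
Relative intensity = 0.060098 / 0.419263 × 100 = 14.3

14.3%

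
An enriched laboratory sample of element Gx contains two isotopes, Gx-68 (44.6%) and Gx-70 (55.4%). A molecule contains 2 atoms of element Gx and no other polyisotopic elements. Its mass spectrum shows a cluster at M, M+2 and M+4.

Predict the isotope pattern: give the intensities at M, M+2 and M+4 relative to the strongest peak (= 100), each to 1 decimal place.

40.3 : 100.0 : 62.1

Each Gx atom is independently Gx-68 (p = 0.446) or Gx-70 (q = 0.554); the cluster is the binomial expansion (p + q)^2.
P(M) = 0.446^2 = 0.198916
P(M+2) = 2 × 0.446^1 × 0.554^1 = 0.494168
P(M+4) = 0.554^2 = 0.306916
The M+2 peak is largest (0.494168); scaling to 100 gives 40.3 : 100.0 : 62.1.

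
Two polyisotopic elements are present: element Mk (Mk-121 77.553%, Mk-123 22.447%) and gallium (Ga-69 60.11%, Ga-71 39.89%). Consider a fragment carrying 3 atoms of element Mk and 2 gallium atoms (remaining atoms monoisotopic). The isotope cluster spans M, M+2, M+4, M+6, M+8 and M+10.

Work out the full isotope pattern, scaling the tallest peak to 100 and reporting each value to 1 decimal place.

45.5 : 100.0 : 84.0 : 33.7 : 6.5 : 0.5

Element Mk pattern (n=3): 0.46644002 : 0.40502028 : 0.11722938 : 0.01131032
Gallium pattern (n=2): 0.36132121 : 0.47955758 : 0.15912121
Convolve the two distributions (both contribute in 2-u steps):
  M: 0.46644002×0.36132121 = 0.168535
  M+2: 0.46644002×0.47955758 + 0.40502028×0.36132121 = 0.370027
  M+4: 0.46644002×0.15912121 + 0.40502028×0.47955758 + 0.11722938×0.36132121 = 0.310809
  M+6: 0.40502028×0.15912121 + 0.11722938×0.47955758 + 0.01131032×0.36132121 = 0.124752
  M+8: 0.11722938×0.15912121 + 0.01131032×0.47955758 = 0.024078
  M+10: 0.01131032×0.15912121 = 0.001800
Scale to base peak (0.370027) = 100: 45.5 : 100.0 : 84.0 : 33.7 : 6.5 : 0.5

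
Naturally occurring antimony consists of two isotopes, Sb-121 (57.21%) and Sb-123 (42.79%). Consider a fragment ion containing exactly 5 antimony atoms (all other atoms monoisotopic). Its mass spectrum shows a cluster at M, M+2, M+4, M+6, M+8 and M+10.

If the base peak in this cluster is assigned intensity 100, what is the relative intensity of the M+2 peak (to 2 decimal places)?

(0.5721 + 0.4279)^5 gives M 0.0613, M+2 0.2292, M+4 0.3428, M+6 0.2564, M+8 0.0959, M+10 0.0143; the largest is M+4.
P(M+4) = C(5,2) × 0.5721^3 × 0.4279^2 = 10 × 0.18724742 × 0.18309841 = 0.342847 (base)
P(M+2) = C(5,1) × 0.5721^4 × 0.4279^1 = 5 × 0.10712425 × 0.4279 = 0.229192
Relative intensity = 0.229192 / 0.342847 × 100 = 66.85

66.85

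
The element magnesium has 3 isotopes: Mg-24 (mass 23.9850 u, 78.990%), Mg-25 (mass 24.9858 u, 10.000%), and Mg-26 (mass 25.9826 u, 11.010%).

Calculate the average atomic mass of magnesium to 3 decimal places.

Ar = Σ fᵢ·mᵢ = 0.78990 × 23.9850 + 0.10000 × 24.9858 + 0.11010 × 25.9826
= 18.94575 + 2.49858 + 2.86068 = 24.30501 u

24.305 u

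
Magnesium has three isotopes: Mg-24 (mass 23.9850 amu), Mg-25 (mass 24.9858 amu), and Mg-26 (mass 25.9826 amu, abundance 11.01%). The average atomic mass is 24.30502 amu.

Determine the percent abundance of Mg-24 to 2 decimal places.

The remaining 88.99% is split between Mg-24 (fraction x) and Mg-25 (fraction 0.8899 − x).
Substituting: 23.9850x + 24.9858(0.8899 − x) = 21.44433574
(23.9850 − 24.9858)x = -0.79052768  ⇒  x = 0.78990, y = 0.10000
Mg-24: 78.99%, Mg-25: 10.00%.

78.99%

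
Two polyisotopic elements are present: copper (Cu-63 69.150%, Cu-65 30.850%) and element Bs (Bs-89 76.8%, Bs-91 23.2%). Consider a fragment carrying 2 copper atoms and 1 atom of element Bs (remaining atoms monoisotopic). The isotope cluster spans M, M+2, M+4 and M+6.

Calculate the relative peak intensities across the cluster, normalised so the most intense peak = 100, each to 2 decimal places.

83.73 : 100.00 : 39.23 : 5.03

Copper pattern (n=2): 0.47817225 : 0.4266555 : 0.09517225
Element Bs pattern (n=1): 0.7680 : 0.2320
Convolve the two distributions (both contribute in 2-u steps):
  M: 0.47817225×0.7680 = 0.367236
  M+2: 0.47817225×0.2320 + 0.4266555×0.7680 = 0.438607
  M+4: 0.4266555×0.2320 + 0.09517225×0.7680 = 0.172076
  M+6: 0.09517225×0.2320 = 0.022080
Scale to base peak (0.438607) = 100: 83.73 : 100.00 : 39.23 : 5.03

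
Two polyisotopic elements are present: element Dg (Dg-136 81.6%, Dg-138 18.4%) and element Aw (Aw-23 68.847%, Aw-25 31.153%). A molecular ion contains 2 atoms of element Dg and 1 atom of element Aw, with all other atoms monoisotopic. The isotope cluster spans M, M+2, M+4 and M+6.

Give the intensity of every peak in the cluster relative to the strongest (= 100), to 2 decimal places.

100.00 : 90.35 : 25.49 : 2.30

Element Dg pattern (n=2): 0.665856 : 0.300288 : 0.033856
Element Aw pattern (n=1): 0.68847 : 0.31153
Convolve the two distributions (both contribute in 2-u steps):
  M: 0.665856×0.68847 = 0.458422
  M+2: 0.665856×0.31153 + 0.300288×0.68847 = 0.414173
  M+4: 0.300288×0.31153 + 0.033856×0.68847 = 0.116858
  M+6: 0.033856×0.31153 = 0.010547
Scale to base peak (0.458422) = 100: 100.00 : 90.35 : 25.49 : 2.30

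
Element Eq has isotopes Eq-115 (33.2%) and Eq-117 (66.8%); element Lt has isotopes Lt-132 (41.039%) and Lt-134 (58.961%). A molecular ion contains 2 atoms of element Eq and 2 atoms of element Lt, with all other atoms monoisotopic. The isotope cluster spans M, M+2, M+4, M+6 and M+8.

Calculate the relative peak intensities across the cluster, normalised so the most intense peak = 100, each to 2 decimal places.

5.02 : 34.59 : 88.65 : 100.00 : 41.91

Element Eq pattern (n=2): 0.110224 : 0.443552 : 0.446224
Element Lt pattern (n=2): 0.16841995 : 0.4839401 : 0.34763995
Convolve the two distributions (both contribute in 2-u steps):
  M: 0.110224×0.16841995 = 0.018564
  M+2: 0.110224×0.4839401 + 0.443552×0.16841995 = 0.128045
  M+4: 0.110224×0.34763995 + 0.443552×0.4839401 + 0.446224×0.16841995 = 0.328124
  M+6: 0.443552×0.34763995 + 0.446224×0.4839401 = 0.370142
  M+8: 0.446224×0.34763995 = 0.155125
Scale to base peak (0.370142) = 100: 5.02 : 34.59 : 88.65 : 100.00 : 41.91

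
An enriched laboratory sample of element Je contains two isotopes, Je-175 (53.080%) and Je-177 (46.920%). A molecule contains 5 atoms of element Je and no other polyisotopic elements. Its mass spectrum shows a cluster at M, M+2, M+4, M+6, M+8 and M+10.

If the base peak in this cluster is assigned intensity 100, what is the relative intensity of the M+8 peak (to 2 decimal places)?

39.07

Term probabilities: M 0.0421, M+2 0.1862, M+4 0.3292, M+6 0.2910, M+8 0.1286, M+10 0.0227. Base peak = M+4.
P(M+4) = C(5,2) × 0.53080^3 × 0.46920^2 = 10 × 0.14955218 × 0.22014864 = 0.329237 (base)
P(M+8) = C(5,4) × 0.53080^1 × 0.46920^4 = 5 × 0.5308 × 0.04846542 = 0.128627
Relative intensity = 0.128627 / 0.329237 × 100 = 39.07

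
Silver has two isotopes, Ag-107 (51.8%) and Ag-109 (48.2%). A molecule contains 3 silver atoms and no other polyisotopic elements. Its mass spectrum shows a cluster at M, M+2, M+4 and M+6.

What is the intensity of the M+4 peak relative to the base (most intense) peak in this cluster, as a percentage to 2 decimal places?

Binomial terms of (0.518 + 0.482)^3: M 0.1390, M+2 0.3880, M+4 0.3610, M+6 0.1120 → M+2 is the base peak.
P(M+2) = C(3,1) × 0.518^2 × 0.482^1 = 3 × 0.268324 × 0.4820 = 0.387997 (base)
P(M+4) = C(3,2) × 0.518^1 × 0.482^2 = 3 × 0.5180 × 0.232324 = 0.361031
Relative intensity = 0.361031 / 0.387997 × 100 = 93.05

93.05%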